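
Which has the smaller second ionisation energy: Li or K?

K

Consider each +1 ion: Li⁺ is the bare [He] core; K⁺ is the bare [Ar] core.
All of these are removing an electron from a noble-gas core or deeper; the smaller core (lower principal quantum number) is held far more tightly, and within a period the higher nuclear charge binds the same core more tightly.
Approximate IE_2 values (kJ/mol): Li 7298, K 3052.
Hence IE_2: K < Li.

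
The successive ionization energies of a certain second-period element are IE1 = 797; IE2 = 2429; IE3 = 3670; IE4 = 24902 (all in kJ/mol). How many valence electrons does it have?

Look for the largest jump between consecutive ionization energies: IE4/IE3 ≈ 6.8, far larger than any earlier ratio.
That jump marks the point where a core electron is being removed. So the atom has 3 valence electrons.

3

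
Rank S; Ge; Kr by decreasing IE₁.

IE₁ increases left→right with effective nuclear charge and decreases top→bottom as the valence shell moves farther out.
Neither a single period nor a single group — weigh both effects.
S > Ge: both effects reinforce here, so S is clearly the higher of the two.
Kr > S: period and group pull opposite ways; the across-period shift dominates (1351 vs 1000 kJ/mol).
For reference (kJ/mol): S 1000, Ge 762, Kr 1351.
So from highest to lowest: Kr > S > Ge.

Kr > S > Ge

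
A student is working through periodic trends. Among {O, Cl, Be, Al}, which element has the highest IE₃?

IE_3 is the cost of taking one more electron from the +2 cation: O²⁺ still has 4 valence electrons; Cl²⁺ still has 5 valence electrons; Be²⁺ is the bare [He] core; Al²⁺ still has 1 valence electron.
Core electrons are held far more tightly than valence electrons, so Be tops the IE_3 order.
Valence configurations: O²⁺ [He]2s²2p², Cl²⁺ [Ne]3s²3p³, Al²⁺ [Ne]3s¹.
Tabulated IE_3 (kJ/mol): O 5300, Cl 3822, Be 14849, Al 2745.
Hence IE_3: Al < Cl < O < Be.

Be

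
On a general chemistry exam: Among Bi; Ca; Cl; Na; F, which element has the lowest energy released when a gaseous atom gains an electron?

F is in period 2, group 17; Na is in period 3, group 1; Cl is in period 3, group 17; Ca is in period 4, group 2; Bi is in period 6, group 15.
Atoms with high Z_eff and room in the valence shell (especially the halogens) have the most exothermic electron affinities.
These span different periods and groups, so the two trends combine.
Na > Ca: the two effects oppose for this pair; the down-group effect wins (53 vs 2 kJ/mol).
Bi > Na: the two effects oppose for this pair; the across-period effect wins (91 vs 53 kJ/mol).
F > Bi: relative to Bi, both the across-period and down-group shifts push F's electron affinity up.
Cl > F: this pair runs against the simple trend — see the exception note.
Note the exception: Cl has a higher electron affinity than F, contrary to the simple trend — F's small 2p subshell makes the incoming electron feel strong e⁻–e⁻ repulsion, so Cl actually releases more energy on gaining an electron.
For reference (kJ/mol): F 328, Na 53, Cl 349, Ca 2, Bi 91.
The lowest energy released when a gaseous atom gains an electron among these belongs to Ca.

Ca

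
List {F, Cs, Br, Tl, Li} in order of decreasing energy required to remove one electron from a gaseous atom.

Li is in period 2, group 1; F is in period 2, group 17; Br is in period 4, group 17; Cs is in period 6, group 1; Tl is in period 6, group 13.
Removing the outermost electron gets harder across a period and easier down a group.
Here both period and group differ, so the two effects have to be weighed against each other.
Li > Cs: Li sits above Cs in group 1, so the down-group effect alone puts Li higher.
Tl > Li: period and group pull opposite ways; the across-period shift dominates (589 vs 520 kJ/mol).
Br > Tl: both effects reinforce here, so Br is clearly the higher of the two.
F > Br: they share group 17; the group trend gives F the larger value.
Approximate values (kJ/mol): Li 520, F 1681, Br 1140, Cs 376, Tl 589.
So from highest to lowest: F > Br > Tl > Li > Cs.

F > Br > Tl > Li > Cs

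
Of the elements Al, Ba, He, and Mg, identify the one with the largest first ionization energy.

He

IE₁ increases left→right with effective nuclear charge and decreases top→bottom as the valence shell moves farther out.
Here both period and group differ, so the two effects have to be weighed against each other.
Al > Ba: relative to Ba, both the across-period and down-group shifts push Al's first ionization energy up.
Mg > Al: this pair runs against the simple trend — see the exception note.
He > Mg: both effects reinforce here, so He is clearly the higher of the two.
Note the exception: Mg has a higher first ionization energy than Al, contrary to the simple trend — Al's single 3p electron is easier to remove than one from Mg's filled 3s².
For reference (kJ/mol): He 2372, Mg 738, Al 578, Ba 503.
The largest first ionization energy among these belongs to He.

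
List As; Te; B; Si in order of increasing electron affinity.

B is in period 2, group 13; Si is in period 3, group 14; As is in period 4, group 15; Te is in period 5, group 16.
Adding an electron releases more energy for atoms nearer the top right (short of the noble gases).
These sit on a diagonal, where the across-period and down-group effects partly cancel.
As > B: period and group pull opposite ways; the across-period shift dominates (78 vs 27 kJ/mol).
Si > As: the two effects oppose for this pair; the down-group effect wins (134 vs 78 kJ/mol).
Te > Si: the two effects oppose for this pair; the across-period effect wins (190 vs 134 kJ/mol).
Tabulated electron affinity (kJ/mol): B 27, Si 134, As 78, Te 190.
So from lowest to highest: B < As < Si < Te.

B < As < Si < Te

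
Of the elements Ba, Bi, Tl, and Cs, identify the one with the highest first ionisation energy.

Bi

Cs is in period 6, group 1; Ba is in period 6, group 2; Tl is in period 6, group 13; Bi is in period 6, group 15.
IE₁ increases left→right with effective nuclear charge and decreases top→bottom as the valence shell moves farther out.
All lie in period 6, so first ionization energy increases left to right.
The highest first ionisation energy among these belongs to Bi.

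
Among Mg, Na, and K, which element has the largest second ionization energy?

Na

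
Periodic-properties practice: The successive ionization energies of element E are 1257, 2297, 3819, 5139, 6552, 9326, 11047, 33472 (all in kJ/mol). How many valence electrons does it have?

7

Look for the largest jump between consecutive ionization energies: IE8/IE7 ≈ 3.0, far larger than any earlier ratio.
That jump marks the point where a core electron is being removed. So the atom has 7 valence electrons.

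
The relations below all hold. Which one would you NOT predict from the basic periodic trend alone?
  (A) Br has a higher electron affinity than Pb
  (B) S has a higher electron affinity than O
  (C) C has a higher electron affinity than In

The general trend: electron affinity increases across a period and decreases down a group.
(A) Br (period 4, group 17) vs Pb (period 6, group 14): the stated order agrees with the simple trend.
(B) S (period 3, group 16) vs O (period 2, group 16): the stated order contradicts the simple trend.
(C) C (period 2, group 14) vs In (period 5, group 13): the stated order agrees with the simple trend.
The exception is (B): the compact 2p subshell of O repels the added electron more than S's larger 3p does.

(B)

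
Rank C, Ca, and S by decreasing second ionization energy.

C > S > Ca

IE_2 is the cost of taking one more electron from the +1 cation: C⁺ still has 3 valence electrons; Ca⁺ still has 1 valence electron; S⁺ still has 5 valence electrons.
All are still removing valence electrons, so compare the +1 ions as you would atoms: IE_2 generally rises across a period (higher Z_eff) and falls down a group (larger shell), subject to the usual subshell exceptions.
Valence configurations: C⁺ [He]2s²2p¹, Ca⁺ [Ar]4s¹, S⁺ [Ne]3s²3p³.
Approximate IE_2 values (kJ/mol): C 2353, Ca 1145, S 2252.
Putting it together, IE_2: Ca < S < C.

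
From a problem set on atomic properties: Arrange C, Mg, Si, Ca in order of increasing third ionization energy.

Si < C < Ca < Mg

After 2 electrons have been removed, what remains? C²⁺ still has 2 valence electrons; Mg²⁺ is the bare [Ne] core; Si²⁺ still has 2 valence electrons; Ca²⁺ is the bare [Ar] core.
Breaking into a closed-shell core is much more expensive than removing a leftover valence electron — Ca and Mg have the largest IE_3 here.
Valence configurations: C²⁺ [He]2s², Si²⁺ [Ne]3s².
Approximate IE_3 values (kJ/mol): C 4620, Mg 7733, Si 3232, Ca 4912.
Putting it together, IE_3: Si < C < Ca < Mg.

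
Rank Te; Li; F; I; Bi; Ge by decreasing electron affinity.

F > I > Te > Ge > Bi > Li

Li is in period 2, group 1; F is in period 2, group 17; Ge is in period 4, group 14; Te is in period 5, group 16; I is in period 5, group 17; Bi is in period 6, group 15.
Adding an electron releases more energy for atoms nearer the top right (short of the noble gases).
Neither a single period nor a single group — weigh both effects.
Bi > Li: the two effects oppose for this pair; the across-period effect wins (91 vs 60 kJ/mol).
Ge > Bi: the two effects oppose for this pair; the down-group effect wins (119 vs 91 kJ/mol).
Te > Ge: the two effects oppose for this pair; the across-period effect wins (190 vs 119 kJ/mol).
I > Te: both are in period 5; the period trend gives I the larger value.
F > I: they share group 17; the group trend gives F the larger value.
Approximate values (kJ/mol): Li 60, F 328, Ge 119, Te 190, I 295, Bi 91.
So from highest to lowest: F > I > Te > Ge > Bi > Li.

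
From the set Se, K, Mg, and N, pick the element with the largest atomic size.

K

Across a period the added protons contract the valence shell; down a group each new principal shell makes the atom larger.
Here both period and group differ, so the two effects have to be weighed against each other.
Se > N: period and group pull opposite ways; the down-group shift dominates (116 vs 71 pm).
Mg > Se: the two effects oppose for this pair; the across-period effect wins (139 vs 116 pm).
K > Mg: both effects reinforce here, so K is clearly the larger of the two.
Approximate values (pm): N 71, Mg 139, K 196, Se 116.
The largest atomic size among these belongs to K.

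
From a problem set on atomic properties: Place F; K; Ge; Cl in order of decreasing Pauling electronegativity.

F > Cl > Ge > K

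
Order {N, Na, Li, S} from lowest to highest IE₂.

IE_2 is the cost of taking one more electron from the +1 cation: N⁺ still has 4 valence electrons; Na⁺ is the bare [Ne] core; Li⁺ is the bare [He] core; S⁺ still has 5 valence electrons.
Breaking into a closed-shell core is much more expensive than removing a leftover valence electron — Na and Li have the largest IE_2 here.
Valence configurations: N⁺ [He]2s²2p², S⁺ [Ne]3s²3p³.
Tabulated IE_2 (kJ/mol): N 2856, Na 4562, Li 7298, S 2252.
So the second ionization energies run S < N < Na < Li.

S < N < Na < Li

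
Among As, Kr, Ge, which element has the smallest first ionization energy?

Ge

Ge is in period 4, group 14; As is in period 4, group 15; Kr is in period 4, group 18.
IE₁ increases left→right with effective nuclear charge and decreases top→bottom as the valence shell moves farther out.
All lie in period 4, so first ionization energy increases left to right.
The smallest first ionization energy among these belongs to Ge.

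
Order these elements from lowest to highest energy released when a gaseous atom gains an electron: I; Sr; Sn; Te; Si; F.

Sr, Sn, Si, Te, I, F

F is in period 2, group 17; Si is in period 3, group 14; Sr is in period 5, group 2; Sn is in period 5, group 14; Te is in period 5, group 16; I is in period 5, group 17.
EA tends to increase across a period and decrease down a group, though the pattern is less regular than for IE or radius.
Here both period and group differ, so the two effects have to be weighed against each other.
Sn > Sr: both are in period 5; the period trend gives Sn the larger value.
Si > Sn: they share group 14; the group trend gives Si the larger value.
Te > Si: the two effects oppose for this pair; the across-period effect wins (190 vs 134 kJ/mol).
I > Te: both are in period 5; the period trend gives I the larger value.
F > I: they share group 17; the group trend gives F the larger value.
Tabulated electron affinity (kJ/mol): F 328, Si 134, Sr 5, Sn 107, Te 190, I 295.
So from lowest to highest: Sr < Sn < Si < Te < I < F.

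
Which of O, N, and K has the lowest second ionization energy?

N

IE_2 is the cost of taking one more electron from the +1 cation: O⁺ still has 5 valence electrons; N⁺ still has 4 valence electrons; K⁺ is the bare [Ar] core.
Usually core removal costs more than valence removal, but here the competition is close: a tightly held n=2 valence electron can cost more to remove than an n=3 core electron, so the actual values have to decide it.
Valence configurations: O⁺ [He]2s²2p³, N⁺ [He]2s²2p².
The numbers (kJ/mol): O 3388, N 2856, K 3052.
Overall IE_2 order: N < K < O.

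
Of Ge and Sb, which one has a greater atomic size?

Sb

Across a period the added protons contract the valence shell; down a group each new principal shell makes the atom larger.
These sit on a diagonal, where the across-period and down-group effects partly cancel.
Sb > Ge: the two effects oppose for this pair; the down-group effect wins (140 vs 121 pm).
For reference (pm): Ge 121, Sb 140.
So Sb has the greater atomic size (Sb > Ge).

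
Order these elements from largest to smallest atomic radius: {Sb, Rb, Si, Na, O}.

Moving right in a period, electrons are added to the same shell under a stronger nuclear pull, so atoms get smaller; moving down, a new shell is opened and atoms get larger.
These span different periods and groups, so the two trends combine.
Si > O: both effects reinforce here, so Si is clearly the larger of the two.
Sb > Si: period and group pull opposite ways; the down-group shift dominates (140 vs 116 pm).
Na > Sb: period and group pull opposite ways; the across-period shift dominates (155 vs 140 pm).
Rb > Na: Rb sits below Na in group 1, so the down-group effect alone puts Rb larger.
Approximate values (pm): O 63, Na 155, Si 116, Rb 210, Sb 140.
So from largest to smallest: Rb > Na > Sb > Si > O.

Rb, Na, Sb, Si, O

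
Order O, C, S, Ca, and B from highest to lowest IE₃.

O > Ca > C > B > S

The third ionization energy removes an electron from the +2 ion. For each element: O²⁺ still has 4 valence electrons; C²⁺ still has 2 valence electrons; S²⁺ still has 4 valence electrons; Ca²⁺ is the bare [Ar] core; B²⁺ still has 1 valence electron.
Usually core removal costs more than valence removal, but here the competition is close: a tightly held n=2 valence electron can cost more to remove than an n=3 core electron, so the actual values have to decide it.
Valence configurations: O²⁺ [He]2s²2p², C²⁺ [He]2s², S²⁺ [Ne]3s²3p², B²⁺ [He]2s¹.
Tabulated IE_3 (kJ/mol): O 5300, C 4620, S 3357, Ca 4912, B 3660.
Hence IE_3: S < B < C < Ca < O.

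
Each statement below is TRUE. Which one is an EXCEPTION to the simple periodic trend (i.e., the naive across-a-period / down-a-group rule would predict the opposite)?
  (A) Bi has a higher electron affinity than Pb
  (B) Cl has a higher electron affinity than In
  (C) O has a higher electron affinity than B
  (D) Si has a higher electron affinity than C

The general trend: electron affinity increases across a period and decreases down a group.
(A) Bi (period 6, group 15) vs Pb (period 6, group 14): the stated order agrees with the simple trend.
(B) Cl (period 3, group 17) vs In (period 5, group 13): the stated order agrees with the simple trend.
(C) O (period 2, group 16) vs B (period 2, group 13): the stated order agrees with the simple trend.
(D) Si (period 3, group 14) vs C (period 2, group 14): the stated order contradicts the simple trend.
The exception is (D): Si's larger, more diffuse 3p orbitals accept an added electron slightly more readily than C's compact 2p.

(D)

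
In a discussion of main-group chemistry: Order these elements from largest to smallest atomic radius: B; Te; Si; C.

Te > Si > B > C

Across a period the added protons contract the valence shell; down a group each new principal shell makes the atom larger.
Neither a single period nor a single group — weigh both effects.
B > C: B lies to the left of C in period 2, so the across-period effect alone puts B larger.
Si > B: the two effects oppose for this pair; the down-group effect wins (116 vs 85 pm).
Te > Si: period and group pull opposite ways; the down-group shift dominates (136 vs 116 pm).
Tabulated atomic radius (pm): B 85, C 75, Si 116, Te 136.
So from largest to smallest: Te > Si > B > C.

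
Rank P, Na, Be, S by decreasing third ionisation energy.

After 2 electrons have been removed, what remains? P²⁺ still has 3 valence electrons; Na²⁺ is already 1 electron into the core; Be²⁺ is the bare [He] core; S²⁺ still has 4 valence electrons.
Core electrons are held far more tightly than valence electrons, so Na and Be top the IE_3 order.
Valence configurations: P²⁺ [Ne]3s²3p¹, S²⁺ [Ne]3s²3p².
Tabulated IE_3 (kJ/mol): P 2914, Na 6910, Be 14849, S 3357.
So the third ionization energies run P < S < Na < Be.

Be, Na, S, P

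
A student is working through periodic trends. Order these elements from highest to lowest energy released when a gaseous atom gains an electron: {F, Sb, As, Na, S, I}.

F, I, S, Sb, As, Na

F is in period 2, group 17; Na is in period 3, group 1; S is in period 3, group 16; As is in period 4, group 15; Sb is in period 5, group 15; I is in period 5, group 17.
Atoms with high Z_eff and room in the valence shell (especially the halogens) have the most exothermic electron affinities.
Neither a single period nor a single group — weigh both effects.
As > Na: period and group pull opposite ways; the across-period shift dominates (78 vs 53 kJ/mol).
Sb > As: this pair runs against the simple trend — see the exception note.
S > Sb: relative to Sb, both the across-period and down-group shifts push S's electron affinity up.
I > S: the two effects oppose for this pair; the across-period effect wins (295 vs 200 kJ/mol).
F > I: F sits above I in group 17, so the down-group effect alone puts F higher.
Note the exception: Sb has a higher electron affinity than As, contrary to the simple trend — both are half-filled np³, but the pairing/repulsion penalty for the added electron shrinks as the p orbitals become larger and more diffuse down the group, and for Sb that outweighs the weaker nuclear attraction.
Approximate values (kJ/mol): F 328, Na 53, S 200, As 78, Sb 103, I 295.
So from highest to lowest: F > I > S > Sb > As > Na.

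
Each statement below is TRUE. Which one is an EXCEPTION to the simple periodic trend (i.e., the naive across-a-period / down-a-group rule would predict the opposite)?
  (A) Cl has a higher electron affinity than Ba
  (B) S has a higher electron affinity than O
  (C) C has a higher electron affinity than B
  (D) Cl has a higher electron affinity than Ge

The general trend: electron affinity increases across a period and decreases down a group.
(A) Cl (period 3, group 17) vs Ba (period 6, group 2): the stated order agrees with the simple trend.
(B) S (period 3, group 16) vs O (period 2, group 16): the stated order contradicts the simple trend.
(C) C (period 2, group 14) vs B (period 2, group 13): the stated order agrees with the simple trend.
(D) Cl (period 3, group 17) vs Ge (period 4, group 14): the stated order agrees with the simple trend.
The exception is (B): the compact 2p subshell of O repels the added electron more than S's larger 3p does.

(B)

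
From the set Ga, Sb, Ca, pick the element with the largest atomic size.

Ca

Ca is in period 4, group 2; Ga is in period 4, group 13; Sb is in period 5, group 15.
Across a period the added protons contract the valence shell; down a group each new principal shell makes the atom larger.
Here both period and group differ, so the two effects have to be weighed against each other.
Sb > Ga: the two effects oppose for this pair; the down-group effect wins (140 vs 124 pm).
Ca > Sb: the two effects oppose for this pair; the across-period effect wins (171 vs 140 pm).
For reference (pm): Ca 171, Ga 124, Sb 140.
The largest atomic size among these belongs to Ca.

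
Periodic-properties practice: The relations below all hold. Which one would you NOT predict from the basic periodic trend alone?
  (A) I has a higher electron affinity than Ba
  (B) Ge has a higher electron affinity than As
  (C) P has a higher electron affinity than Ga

(B)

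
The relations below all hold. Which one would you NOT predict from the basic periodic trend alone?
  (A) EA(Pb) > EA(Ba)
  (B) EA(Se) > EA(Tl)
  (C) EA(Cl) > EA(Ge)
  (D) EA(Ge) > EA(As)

The general trend: electron affinity increases across a period and decreases down a group.
(A) Pb (period 6, group 14) vs Ba (period 6, group 2): the stated order agrees with the simple trend.
(B) Se (period 4, group 16) vs Tl (period 6, group 13): the stated order agrees with the simple trend.
(C) Cl (period 3, group 17) vs Ge (period 4, group 14): the stated order agrees with the simple trend.
(D) Ge (period 4, group 14) vs As (period 4, group 15): the stated order contradicts the simple trend.
The exception is (D): adding an electron to As's half-filled 4p³ is unfavourable, so Ge (4p²) has the more exothermic EA.

(D)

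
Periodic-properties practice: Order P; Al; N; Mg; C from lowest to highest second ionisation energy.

IE_2 is the cost of taking one more electron from the +1 cation: P⁺ still has 4 valence electrons; Al⁺ still has 2 valence electrons; N⁺ still has 4 valence electrons; Mg⁺ still has 1 valence electron; C⁺ still has 3 valence electrons.
All are still removing valence electrons, so compare the +1 ions as you would atoms: IE_2 generally rises across a period (higher Z_eff) and falls down a group (larger shell), subject to the usual subshell exceptions.
Valence configurations: P⁺ [Ne]3s²3p², Al⁺ [Ne]3s², N⁺ [He]2s²2p², Mg⁺ [Ne]3s¹, C⁺ [He]2s²2p¹.
The numbers (kJ/mol): P 1907, Al 1817, N 2856, Mg 1451, C 2353.
So the second ionization energies run Mg < Al < P < C < N.

Mg < Al < P < C < N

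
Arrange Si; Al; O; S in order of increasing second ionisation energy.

The second ionization energy removes an electron from the +1 ion. For each element: Si⁺ still has 3 valence electrons; Al⁺ still has 2 valence electrons; O⁺ still has 5 valence electrons; S⁺ still has 5 valence electrons.
All are still removing valence electrons, so compare the +1 ions as you would atoms: IE_2 generally rises across a period (higher Z_eff) and falls down a group (larger shell), subject to the usual subshell exceptions.
Valence configurations: Si⁺ [Ne]3s²3p¹, Al⁺ [Ne]3s², O⁺ [He]2s²2p³, S⁺ [Ne]3s²3p³.
Si⁺ loses a lone 3p electron whereas Al⁺ must break into a filled 3s² pair, so IE_2(Al) > IE_2(Si) even though Si has the higher nuclear charge.
Approximate IE_2 values (kJ/mol): Si 1577, Al 1817, O 3388, S 2252.
Putting it together, IE_2: Si < Al < S < O.

Si, Al, S, O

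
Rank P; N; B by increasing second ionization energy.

P < B < N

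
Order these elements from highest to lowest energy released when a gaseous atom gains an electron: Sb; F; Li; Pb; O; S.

F > S > O > Sb > Li > Pb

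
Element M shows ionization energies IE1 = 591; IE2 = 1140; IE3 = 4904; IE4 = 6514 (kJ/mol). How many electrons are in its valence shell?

Look for the largest jump between consecutive ionization energies: IE3/IE2 ≈ 4.3, far larger than any earlier ratio.
That jump marks the point where a core electron is being removed. So the atom has 2 valence electrons.

2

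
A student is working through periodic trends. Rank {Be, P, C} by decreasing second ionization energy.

C, P, Be

IE_2 is the cost of taking one more electron from the +1 cation: Be⁺ still has 1 valence electron; P⁺ still has 4 valence electrons; C⁺ still has 3 valence electrons.
All are still removing valence electrons, so compare the +1 ions as you would atoms: IE_2 generally rises across a period (higher Z_eff) and falls down a group (larger shell), subject to the usual subshell exceptions.
Valence configurations: Be⁺ [He]2s¹, P⁺ [Ne]3s²3p², C⁺ [He]2s²2p¹.
Approximate IE_2 values (kJ/mol): Be 1757, P 1907, C 2353.
Overall IE_2 order: Be < P < C.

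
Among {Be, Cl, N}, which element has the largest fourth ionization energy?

After 3 electrons have been removed, what remains? Be³⁺ is already 1 electron into the core; Cl³⁺ still has 4 valence electrons; N³⁺ still has 2 valence electrons.
Breaking into a closed-shell core is much more expensive than removing a leftover valence electron — Be has the largest IE_4 here.
Valence configurations: Cl³⁺ [Ne]3s²3p², N³⁺ [He]2s².
Approximate IE_4 values (kJ/mol): Be 21007, Cl 5159, N 7475.
Overall IE_4 order: Cl < N < Be.

Be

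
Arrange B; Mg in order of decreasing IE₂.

B, Mg

After 1 electron has been removed, what remains? B⁺ still has 2 valence electrons; Mg⁺ still has 1 valence electron.
All are still removing valence electrons, so compare the +1 ions as you would atoms: IE_2 generally rises across a period (higher Z_eff) and falls down a group (larger shell), subject to the usual subshell exceptions.
Valence configurations: B⁺ [He]2s², Mg⁺ [Ne]3s¹.
Tabulated IE_2 (kJ/mol): B 2427, Mg 1451.
Overall IE_2 order: Mg < B.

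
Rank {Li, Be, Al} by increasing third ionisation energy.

Al < Li < Be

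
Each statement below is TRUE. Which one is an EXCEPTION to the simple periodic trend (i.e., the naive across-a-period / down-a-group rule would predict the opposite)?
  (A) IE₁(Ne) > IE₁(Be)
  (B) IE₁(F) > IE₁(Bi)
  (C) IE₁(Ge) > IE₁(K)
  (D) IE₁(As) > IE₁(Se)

The general trend: IE₁ increases across a period and decreases down a group.
(A) Ne (period 2, group 18) vs Be (period 2, group 2): the stated order agrees with the simple trend.
(B) F (period 2, group 17) vs Bi (period 6, group 15): the stated order agrees with the simple trend.
(C) Ge (period 4, group 14) vs K (period 4, group 1): the stated order agrees with the simple trend.
(D) As (period 4, group 15) vs Se (period 4, group 16): the stated order contradicts the simple trend.
The exception is (D): Se (4p⁴) ionizes more easily than half-filled As (4p³).

(D)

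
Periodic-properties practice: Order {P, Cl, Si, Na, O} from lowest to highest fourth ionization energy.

Si < P < Cl < O < Na

IE_4 is the cost of taking one more electron from the +3 cation: P³⁺ still has 2 valence electrons; Cl³⁺ still has 4 valence electrons; Si³⁺ still has 1 valence electron; Na³⁺ is already 2 electrons into the core; O³⁺ still has 3 valence electrons.
Pulling an electron out of a noble-gas core costs far more than removing a remaining valence electron, so Na sits at the high end of IE_4.
Valence configurations: P³⁺ [Ne]3s², Cl³⁺ [Ne]3s²3p², Si³⁺ [Ne]3s¹, O³⁺ [He]2s²2p¹.
Approximate IE_4 values (kJ/mol): P 4964, Cl 5159, Si 4356, Na 9543, O 7469.
Putting it together, IE_4: Si < P < Cl < O < Na.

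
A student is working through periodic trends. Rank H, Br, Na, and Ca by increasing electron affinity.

Ca, Na, H, Br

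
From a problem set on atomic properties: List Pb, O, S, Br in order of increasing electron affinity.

Pb < O < S < Br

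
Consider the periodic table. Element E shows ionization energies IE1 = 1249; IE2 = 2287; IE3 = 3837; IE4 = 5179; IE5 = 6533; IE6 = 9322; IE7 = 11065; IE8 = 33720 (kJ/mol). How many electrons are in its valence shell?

7

Look for the largest jump between consecutive ionization energies: IE8/IE7 ≈ 3.0, far larger than any earlier ratio.
That jump marks the point where a core electron is being removed. So the atom has 7 valence electrons.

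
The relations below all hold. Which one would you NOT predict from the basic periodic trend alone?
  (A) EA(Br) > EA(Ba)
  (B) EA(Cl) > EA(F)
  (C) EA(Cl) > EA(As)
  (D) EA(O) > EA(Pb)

(B)

The general trend: electron affinity increases across a period and decreases down a group.
(A) Br (period 4, group 17) vs Ba (period 6, group 2): the stated order agrees with the simple trend.
(B) Cl (period 3, group 17) vs F (period 2, group 17): the stated order contradicts the simple trend.
(C) Cl (period 3, group 17) vs As (period 4, group 15): the stated order agrees with the simple trend.
(D) O (period 2, group 16) vs Pb (period 6, group 14): the stated order agrees with the simple trend.
The exception is (B): F's small 2p subshell makes the incoming electron feel strong e⁻–e⁻ repulsion, so Cl actually releases more energy on gaining an electron.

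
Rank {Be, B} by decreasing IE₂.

The second ionization energy removes an electron from the +1 ion. For each element: Be⁺ still has 1 valence electron; B⁺ still has 2 valence electrons.
All are still removing valence electrons, so compare the +1 ions as you would atoms: IE_2 generally rises across a period (higher Z_eff) and falls down a group (larger shell), subject to the usual subshell exceptions.
Valence configurations: Be⁺ [He]2s¹, B⁺ [He]2s².
Approximate IE_2 values (kJ/mol): Be 1757, B 2427.
Hence IE_2: Be < B.

B > Be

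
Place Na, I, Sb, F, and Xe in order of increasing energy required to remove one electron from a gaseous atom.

Na < Sb < I < Xe < F

F is in period 2, group 17; Na is in period 3, group 1; Sb is in period 5, group 15; I is in period 5, group 17; Xe is in period 5, group 18.
IE₁ increases left→right with effective nuclear charge and decreases top→bottom as the valence shell moves farther out.
Here both period and group differ, so the two effects have to be weighed against each other.
Sb > Na: the two effects oppose for this pair; the across-period effect wins (831 vs 496 kJ/mol).
I > Sb: I lies to the right of Sb in period 5, so the across-period effect alone puts I higher.
Xe > I: Xe lies to the right of I in period 5, so the across-period effect alone puts Xe higher.
F > Xe: the two effects oppose for this pair; the down-group effect wins (1681 vs 1170 kJ/mol).
Approximate values (kJ/mol): F 1681, Na 496, Sb 831, I 1008, Xe 1170.
So from lowest to highest: Na < Sb < I < Xe < F.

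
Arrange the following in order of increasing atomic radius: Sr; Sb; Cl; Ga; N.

N is in period 2, group 15; Cl is in period 3, group 17; Ga is in period 4, group 13; Sr is in period 5, group 2; Sb is in period 5, group 15.
Across a period the added protons contract the valence shell; down a group each new principal shell makes the atom larger.
Here both period and group differ, so the two effects have to be weighed against each other.
Cl > N: the two effects oppose for this pair; the down-group effect wins (99 vs 71 pm).
Ga > Cl: both effects reinforce here, so Ga is clearly the larger of the two.
Sb > Ga: period and group pull opposite ways; the down-group shift dominates (140 vs 124 pm).
Sr > Sb: both are in period 5; the period trend gives Sr the larger value.
Tabulated atomic radius (pm): N 71, Cl 99, Ga 124, Sr 185, Sb 140.
So from smallest to largest: N < Cl < Ga < Sb < Sr.

N < Cl < Ga < Sb < Sr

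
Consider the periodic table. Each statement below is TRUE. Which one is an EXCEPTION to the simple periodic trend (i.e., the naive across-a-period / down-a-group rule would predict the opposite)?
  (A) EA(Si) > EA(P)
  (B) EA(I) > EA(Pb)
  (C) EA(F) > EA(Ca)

The general trend: electron affinity increases across a period and decreases down a group.
(A) Si (period 3, group 14) vs P (period 3, group 15): the stated order contradicts the simple trend.
(B) I (period 5, group 17) vs Pb (period 6, group 14): the stated order agrees with the simple trend.
(C) F (period 2, group 17) vs Ca (period 4, group 2): the stated order agrees with the simple trend.
The exception is (A): adding an electron to P's half-filled 3p³ is unfavourable, so Si (3p²) has the more exothermic EA.

(A)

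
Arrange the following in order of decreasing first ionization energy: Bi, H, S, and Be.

H, S, Be, Bi

H is in period 1, group 1; Be is in period 2, group 2; S is in period 3, group 16; Bi is in period 6, group 15.
Removing the outermost electron gets harder across a period and easier down a group.
Here both period and group differ, so the two effects have to be weighed against each other.
Be > Bi: period and group pull opposite ways; the down-group shift dominates (900 vs 703 kJ/mol).
S > Be: the two effects oppose for this pair; the across-period effect wins (1000 vs 900 kJ/mol).
H > S: period and group pull opposite ways; the down-group shift dominates (1312 vs 1000 kJ/mol).
Approximate values (kJ/mol): H 1312, Be 900, S 1000, Bi 703.
So from highest to lowest: H > S > Be > Bi.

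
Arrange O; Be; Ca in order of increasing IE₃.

Ca < O < Be

IE_3 is the cost of taking one more electron from the +2 cation: O²⁺ still has 4 valence electrons; Be²⁺ is the bare [He] core; Ca²⁺ is the bare [Ar] core.
Usually core removal costs more than valence removal, but here the competition is close: a tightly held n=2 valence electron can cost more to remove than an n=3 core electron, so the actual values have to decide it.
Tabulated IE_3 (kJ/mol): O 5300, Be 14849, Ca 4912.
Overall IE_3 order: Ca < O < Be.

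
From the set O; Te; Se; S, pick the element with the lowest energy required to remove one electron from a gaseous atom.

Te

Removing the outermost electron gets harder across a period and easier down a group.
All are in group 16, so first ionization energy increases up the group.
The lowest energy required to remove one electron from a gaseous atom among these belongs to Te.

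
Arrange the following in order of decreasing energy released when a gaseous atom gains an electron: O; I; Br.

EA tends to increase across a period and decrease down a group, though the pattern is less regular than for IE or radius.
Here both period and group differ, so the two effects have to be weighed against each other.
I > O: the two effects oppose for this pair; the across-period effect wins (295 vs 141 kJ/mol).
Br > I: Br sits above I in group 17, so the down-group effect alone puts Br higher.
Approximate values (kJ/mol): O 141, Br 325, I 295.
So from highest to lowest: Br > I > O.

Br > I > O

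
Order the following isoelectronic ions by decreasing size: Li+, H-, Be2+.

H-, Li+, Be2+

All of these have 2 electrons, so size is governed by nuclear charge alone: the more protons, the stronger the pull on the same electron cloud, and the smaller the ion.
Nuclear charges: Be2+ (Z=4), Li+ (Z=3), H- (Z=1).
Largest to smallest: H- > Li+ > Be2+.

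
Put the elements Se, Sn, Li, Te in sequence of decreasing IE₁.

Se, Te, Sn, Li

IE₁ increases left→right with effective nuclear charge and decreases top→bottom as the valence shell moves farther out.
Neither a single period nor a single group — weigh both effects.
Sn > Li: the two effects oppose for this pair; the across-period effect wins (709 vs 520 kJ/mol).
Te > Sn: Te lies to the right of Sn in period 5, so the across-period effect alone puts Te higher.
Se > Te: they share group 16; the group trend gives Se the larger value.
For reference (kJ/mol): Li 520, Se 941, Sn 709, Te 869.
So from highest to lowest: Se > Te > Sn > Li.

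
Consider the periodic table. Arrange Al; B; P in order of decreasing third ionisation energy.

The third ionization energy removes an electron from the +2 ion. For each element: Al²⁺ still has 1 valence electron; B²⁺ still has 1 valence electron; P²⁺ still has 3 valence electrons.
All are still removing valence electrons, so compare the +2 ions as you would atoms: IE_3 generally rises across a period (higher Z_eff) and falls down a group (larger shell), subject to the usual subshell exceptions.
Valence configurations: Al²⁺ [Ne]3s¹, B²⁺ [He]2s¹, P²⁺ [Ne]3s²3p¹.
The numbers (kJ/mol): Al 2745, B 3660, P 2914.
Overall IE_3 order: Al < P < B.

B > P > Al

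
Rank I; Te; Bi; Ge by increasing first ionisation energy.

Ge is in period 4, group 14; Te is in period 5, group 16; I is in period 5, group 17; Bi is in period 6, group 15.
First ionization energy rises across a period (greater Z_eff holds electrons more tightly) and falls down a group (valence electrons are farther from the nucleus).
Here both period and group differ, so the two effects have to be weighed against each other.
Ge > Bi: the two effects oppose for this pair; the down-group effect wins (762 vs 703 kJ/mol).
Te > Ge: the two effects oppose for this pair; the across-period effect wins (869 vs 762 kJ/mol).
I > Te: both are in period 5; the period trend gives I the larger value.
Tabulated first ionization energy (kJ/mol): Ge 762, Te 869, I 1008, Bi 703.
So from lowest to highest: Bi < Ge < Te < I.

Bi < Ge < Te < I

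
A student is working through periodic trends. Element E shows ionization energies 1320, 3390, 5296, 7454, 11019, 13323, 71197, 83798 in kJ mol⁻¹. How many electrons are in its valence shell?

6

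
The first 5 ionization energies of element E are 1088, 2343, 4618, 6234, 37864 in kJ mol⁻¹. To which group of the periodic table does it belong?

Group 14

Look for the largest jump between consecutive ionization energies: IE5/IE4 ≈ 6.1, far larger than any earlier ratio.
That jump marks the point where a core electron is being removed. So the atom has 4 valence electrons.
A main-group element with 4 valence electrons is in group 14.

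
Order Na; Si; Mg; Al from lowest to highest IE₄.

Si, Na, Mg, Al

Consider each +3 ion: Na³⁺ is already 2 electrons into the core; Si³⁺ still has 1 valence electron; Mg³⁺ is already 1 electron into the core; Al³⁺ is the bare [Ne] core.
Pulling an electron out of a noble-gas core costs far more than removing a remaining valence electron, so Na, Mg and Al sit at the high end of IE_4.
The numbers (kJ/mol): Na 9543, Si 4356, Mg 10543, Al 11577.
Overall IE_4 order: Si < Na < Mg < Al.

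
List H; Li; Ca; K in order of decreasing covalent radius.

H is in period 1, group 1; Li is in period 2, group 1; K is in period 4, group 1; Ca is in period 4, group 2.
Atomic radius shrinks across a period as nuclear charge pulls the same shell inward, and grows down a group as new shells are added.
These span different periods and groups, so the two trends combine.
Li > H: they share group 1; the group trend gives Li the larger value.
Ca > Li: period and group pull opposite ways; the down-group shift dominates (171 vs 133 pm).
K > Ca: both are in period 4; the period trend gives K the larger value.
For reference (pm): H 32, Li 133, K 196, Ca 171.
So from largest to smallest: K > Ca > Li > H.

K > Ca > Li > H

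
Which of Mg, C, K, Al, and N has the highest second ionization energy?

K

IE_2 is the cost of taking one more electron from the +1 cation: Mg⁺ still has 1 valence electron; C⁺ still has 3 valence electrons; K⁺ is the bare [Ar] core; Al⁺ still has 2 valence electrons; N⁺ still has 4 valence electrons.
Core electrons are held far more tightly than valence electrons, so K tops the IE_2 order.
Valence configurations: Mg⁺ [Ne]3s¹, C⁺ [He]2s²2p¹, Al⁺ [Ne]3s², N⁺ [He]2s²2p².
The numbers (kJ/mol): Mg 1451, C 2353, K 3052, Al 1817, N 2856.
Hence IE_2: Mg < Al < C < N < K.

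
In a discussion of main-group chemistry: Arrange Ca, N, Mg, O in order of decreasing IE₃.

IE_3 is the cost of taking one more electron from the +2 cation: Ca²⁺ is the bare [Ar] core; N²⁺ still has 3 valence electrons; Mg²⁺ is the bare [Ne] core; O²⁺ still has 4 valence electrons.
Usually core removal costs more than valence removal, but here the competition is close: a tightly held n=2 valence electron can cost more to remove than an n=3 core electron, so the actual values have to decide it.
Valence configurations: N²⁺ [He]2s²2p¹, O²⁺ [He]2s²2p².
Approximate IE_3 values (kJ/mol): Ca 4912, N 4578, Mg 7733, O 5300.
Putting it together, IE_3: N < Ca < O < Mg.

Mg > O > Ca > N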